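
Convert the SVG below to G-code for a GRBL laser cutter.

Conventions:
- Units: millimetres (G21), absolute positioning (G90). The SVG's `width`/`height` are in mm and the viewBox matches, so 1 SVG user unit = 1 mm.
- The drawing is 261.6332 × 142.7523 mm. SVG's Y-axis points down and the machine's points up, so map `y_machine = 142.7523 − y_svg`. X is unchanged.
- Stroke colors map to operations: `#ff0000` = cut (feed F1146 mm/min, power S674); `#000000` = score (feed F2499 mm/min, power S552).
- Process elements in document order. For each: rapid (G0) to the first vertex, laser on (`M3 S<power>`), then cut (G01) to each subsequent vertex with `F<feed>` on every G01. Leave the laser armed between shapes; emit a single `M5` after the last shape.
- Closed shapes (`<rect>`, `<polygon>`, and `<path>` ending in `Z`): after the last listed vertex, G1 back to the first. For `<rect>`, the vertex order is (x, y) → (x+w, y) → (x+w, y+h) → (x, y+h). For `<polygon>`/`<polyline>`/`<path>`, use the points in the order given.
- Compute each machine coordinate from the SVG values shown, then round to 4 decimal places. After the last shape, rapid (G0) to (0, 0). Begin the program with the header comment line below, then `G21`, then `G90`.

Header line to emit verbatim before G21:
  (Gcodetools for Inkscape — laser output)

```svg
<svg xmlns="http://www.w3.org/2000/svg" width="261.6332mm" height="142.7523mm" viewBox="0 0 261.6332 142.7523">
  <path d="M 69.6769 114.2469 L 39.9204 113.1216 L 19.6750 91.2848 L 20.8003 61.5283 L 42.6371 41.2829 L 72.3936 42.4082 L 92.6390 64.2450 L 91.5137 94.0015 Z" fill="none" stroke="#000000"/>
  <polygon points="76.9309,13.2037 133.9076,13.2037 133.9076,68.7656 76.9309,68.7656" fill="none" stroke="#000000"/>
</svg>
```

1 u = 1 mm; y_m = 142.7523 − y.

[1] `<path>` regular polygon, #000000→score S552 F2499: (69.6769,28.5054) → (39.9204,29.6307) → (19.6750,51.4675) → (20.8003,81.2240) → (42.6371,101.4694) → (72.3936,100.3441) → (92.6390,78.5073) → (91.5137,48.7508) → (69.6769,28.5054) (closed)

[2] `<polygon>` rectangle, #000000→score S552 F2499: (76.9309,129.5486) → (133.9076,129.5486) → (133.9076,73.9867) → (76.9309,73.9867) → (76.9309,129.5486) (closed)

(Gcodetools for Inkscape — laser output)
G21
G90
G0 X69.6769 Y28.5054
M3 S552
G01 X39.9204 Y29.6307 F2499
G01 X19.6750 Y51.4675 F2499
G01 X20.8003 Y81.2240 F2499
G01 X42.6371 Y101.4694 F2499
G01 X72.3936 Y100.3441 F2499
G01 X92.6390 Y78.5073 F2499
G01 X91.5137 Y48.7508 F2499
G01 X69.6769 Y28.5054 F2499
G0 X76.9309 Y129.5486
M3 S552
G01 X133.9076 Y129.5486 F2499
G01 X133.9076 Y73.9867 F2499
G01 X76.9309 Y73.9867 F2499
G01 X76.9309 Y129.5486 F2499
M5
G0 X0.0000 Y0.0000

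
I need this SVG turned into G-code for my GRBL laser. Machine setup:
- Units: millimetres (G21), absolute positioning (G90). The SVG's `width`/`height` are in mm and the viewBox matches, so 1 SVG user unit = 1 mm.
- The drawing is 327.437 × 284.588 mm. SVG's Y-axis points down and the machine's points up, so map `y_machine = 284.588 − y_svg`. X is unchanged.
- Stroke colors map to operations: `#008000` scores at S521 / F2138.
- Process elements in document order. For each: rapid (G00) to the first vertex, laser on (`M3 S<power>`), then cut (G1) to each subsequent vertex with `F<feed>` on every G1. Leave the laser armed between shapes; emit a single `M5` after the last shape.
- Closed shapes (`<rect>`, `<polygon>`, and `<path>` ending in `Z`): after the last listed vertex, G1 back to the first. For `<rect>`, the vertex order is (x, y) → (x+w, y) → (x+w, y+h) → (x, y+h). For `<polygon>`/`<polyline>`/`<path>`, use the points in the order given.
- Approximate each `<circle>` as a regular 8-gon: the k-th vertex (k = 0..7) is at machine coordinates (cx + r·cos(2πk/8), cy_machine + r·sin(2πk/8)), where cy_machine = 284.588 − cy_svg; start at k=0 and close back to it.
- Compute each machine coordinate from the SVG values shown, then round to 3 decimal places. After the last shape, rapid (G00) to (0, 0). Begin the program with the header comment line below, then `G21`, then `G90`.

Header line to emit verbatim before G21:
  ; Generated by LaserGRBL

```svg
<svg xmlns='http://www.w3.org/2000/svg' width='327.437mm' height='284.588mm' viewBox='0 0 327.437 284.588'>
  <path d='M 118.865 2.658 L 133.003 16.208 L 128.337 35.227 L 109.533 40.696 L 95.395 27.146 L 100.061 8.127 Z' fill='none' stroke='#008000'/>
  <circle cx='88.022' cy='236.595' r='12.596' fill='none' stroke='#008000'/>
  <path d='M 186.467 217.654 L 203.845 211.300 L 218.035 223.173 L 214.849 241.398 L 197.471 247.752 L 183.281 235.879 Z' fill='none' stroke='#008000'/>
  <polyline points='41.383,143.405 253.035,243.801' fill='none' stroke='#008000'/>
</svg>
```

; Generated by LaserGRBL
G21
G90
G00 X118.865 Y281.930
M3 S521
G1 X133.003 Y268.380 F2138
G1 X128.337 Y249.361 F2138
G1 X109.533 Y243.892 F2138
G1 X95.395 Y257.442 F2138
G1 X100.061 Y276.461 F2138
G1 X118.865 Y281.930 F2138
G00 X100.618 Y47.993
M3 S521
G1 X96.929 Y56.900 F2138
G1 X88.022 Y60.589 F2138
G1 X79.115 Y56.900 F2138
G1 X75.426 Y47.993 F2138
G1 X79.115 Y39.086 F2138
G1 X88.022 Y35.397 F2138
G1 X96.929 Y39.086 F2138
G1 X100.618 Y47.993 F2138
G00 X186.467 Y66.934
M3 S521
G1 X203.845 Y73.288 F2138
G1 X218.035 Y61.415 F2138
G1 X214.849 Y43.190 F2138
G1 X197.471 Y36.836 F2138
G1 X183.281 Y48.709 F2138
G1 X186.467 Y66.934 F2138
G00 X41.383 Y141.183
M3 S521
G1 X253.035 Y40.787 F2138
M5
G00 X0.000 Y0.000

Since the viewBox matches the mm dimensions, user units are millimetres directly. The only transform is the Y-flip y_m = 284.588 − y_svg.

Shape 1 is a regular polygon drawn with `<path>`. Its stroke #008000 means score at S521, F2138. After flipping Y the toolpath is (118.865,281.930) → (133.003,268.380) → (128.337,249.361) → (109.533,243.892) → (95.395,257.442) → (100.061,276.461) → (118.865,281.930), returning to the start.

Shape 2 is a circle drawn with `<circle>`. Its stroke #008000 means score at S521, F2138. After flipping Y the toolpath is (100.618,47.993) → (96.929,56.900) → (88.022,60.589) → (79.115,56.900) → (75.426,47.993) → (79.115,39.086) → (88.022,35.397) → (96.929,39.086) → (100.618,47.993), returning to the start.

Shape 3 is a regular polygon drawn with `<path>`. Its stroke #008000 means score at S521, F2138. After flipping Y the toolpath is (186.467,66.934) → (203.845,73.288) → (218.035,61.415) → (214.849,43.190) → (197.471,36.836) → (183.281,48.709) → (186.467,66.934), returning to the start.

Shape 4 is a line segment drawn with `<polyline>`. Its stroke #008000 means score at S521, F2138. After flipping Y the toolpath is (41.383,141.183) → (253.035,40.787).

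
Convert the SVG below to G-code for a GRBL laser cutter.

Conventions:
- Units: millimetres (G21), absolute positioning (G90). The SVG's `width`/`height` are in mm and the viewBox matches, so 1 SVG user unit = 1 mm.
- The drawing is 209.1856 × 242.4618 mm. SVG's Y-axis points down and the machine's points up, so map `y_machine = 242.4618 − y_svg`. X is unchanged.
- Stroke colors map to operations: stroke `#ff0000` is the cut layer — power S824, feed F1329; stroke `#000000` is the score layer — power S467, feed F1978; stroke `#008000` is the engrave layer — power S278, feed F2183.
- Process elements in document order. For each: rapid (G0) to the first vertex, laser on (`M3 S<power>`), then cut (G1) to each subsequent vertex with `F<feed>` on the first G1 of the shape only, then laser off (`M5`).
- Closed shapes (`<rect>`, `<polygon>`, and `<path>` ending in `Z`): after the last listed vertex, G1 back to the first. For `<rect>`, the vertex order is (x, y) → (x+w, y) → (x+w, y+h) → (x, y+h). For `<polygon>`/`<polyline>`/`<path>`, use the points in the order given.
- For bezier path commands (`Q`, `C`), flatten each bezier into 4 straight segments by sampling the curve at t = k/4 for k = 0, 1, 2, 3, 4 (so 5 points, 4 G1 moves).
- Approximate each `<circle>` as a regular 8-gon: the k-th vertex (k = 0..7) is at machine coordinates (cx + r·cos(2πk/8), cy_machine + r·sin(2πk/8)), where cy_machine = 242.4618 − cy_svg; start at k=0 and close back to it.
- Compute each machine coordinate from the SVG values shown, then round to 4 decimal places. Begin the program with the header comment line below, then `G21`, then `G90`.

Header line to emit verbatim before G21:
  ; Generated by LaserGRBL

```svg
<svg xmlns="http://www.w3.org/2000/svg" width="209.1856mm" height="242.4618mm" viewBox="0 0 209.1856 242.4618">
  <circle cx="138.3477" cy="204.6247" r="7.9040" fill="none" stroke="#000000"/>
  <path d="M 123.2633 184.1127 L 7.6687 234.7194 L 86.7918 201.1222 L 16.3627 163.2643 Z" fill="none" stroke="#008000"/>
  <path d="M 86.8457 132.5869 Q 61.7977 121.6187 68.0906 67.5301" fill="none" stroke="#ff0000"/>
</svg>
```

Since the viewBox matches the mm dimensions, user units are millimetres directly. The only transform is the Y-flip y_m = 242.4618 − y_svg.

Shape 1 is a circle drawn with `<circle>`. Its stroke #000000 means score at S467, F1978. After flipping Y the toolpath is (146.2517,37.8371) → (143.9367,43.4261) → (138.3477,45.7411) → (132.7587,43.4261) → (130.4437,37.8371) → (132.7587,32.2481) → (138.3477,29.9331) → (143.9367,32.2481) → (146.2517,37.8371), returning to the start.

Shape 2 is a closed polygon drawn with `<path>`. Its stroke #008000 means engrave at S278, F2183. After flipping Y the toolpath is (123.2633,58.3491) → (7.6687,7.7424) → (86.7918,41.3396) → (16.3627,79.1975) → (123.2633,58.3491), returning to the start.

Shape 3 is a quadratic bezier drawn with `<path>`. Its stroke #ff0000 means cut at S824, F1329. After flipping Y the toolpath is (86.8457,109.8749) → (76.2805,118.0540) → (69.6329,131.6232) → (66.9030,150.5824) → (68.0906,174.9317).

; Generated by LaserGRBL
G21
G90
G0 X146.2517 Y37.8371
M3 S467
G1 X143.9367 Y43.4261 F1978
G1 X138.3477 Y45.7411
G1 X132.7587 Y43.4261
G1 X130.4437 Y37.8371
G1 X132.7587 Y32.2481
G1 X138.3477 Y29.9331
G1 X143.9367 Y32.2481
G1 X146.2517 Y37.8371
M5
G0 X123.2633 Y58.3491
M3 S278
G1 X7.6687 Y7.7424 F2183
G1 X86.7918 Y41.3396
G1 X16.3627 Y79.1975
G1 X123.2633 Y58.3491
M5
G0 X86.8457 Y109.8749
M3 S824
G1 X76.2805 Y118.0540 F1329
G1 X69.6329 Y131.6232
G1 X66.9030 Y150.5824
G1 X68.0906 Y174.9317
M5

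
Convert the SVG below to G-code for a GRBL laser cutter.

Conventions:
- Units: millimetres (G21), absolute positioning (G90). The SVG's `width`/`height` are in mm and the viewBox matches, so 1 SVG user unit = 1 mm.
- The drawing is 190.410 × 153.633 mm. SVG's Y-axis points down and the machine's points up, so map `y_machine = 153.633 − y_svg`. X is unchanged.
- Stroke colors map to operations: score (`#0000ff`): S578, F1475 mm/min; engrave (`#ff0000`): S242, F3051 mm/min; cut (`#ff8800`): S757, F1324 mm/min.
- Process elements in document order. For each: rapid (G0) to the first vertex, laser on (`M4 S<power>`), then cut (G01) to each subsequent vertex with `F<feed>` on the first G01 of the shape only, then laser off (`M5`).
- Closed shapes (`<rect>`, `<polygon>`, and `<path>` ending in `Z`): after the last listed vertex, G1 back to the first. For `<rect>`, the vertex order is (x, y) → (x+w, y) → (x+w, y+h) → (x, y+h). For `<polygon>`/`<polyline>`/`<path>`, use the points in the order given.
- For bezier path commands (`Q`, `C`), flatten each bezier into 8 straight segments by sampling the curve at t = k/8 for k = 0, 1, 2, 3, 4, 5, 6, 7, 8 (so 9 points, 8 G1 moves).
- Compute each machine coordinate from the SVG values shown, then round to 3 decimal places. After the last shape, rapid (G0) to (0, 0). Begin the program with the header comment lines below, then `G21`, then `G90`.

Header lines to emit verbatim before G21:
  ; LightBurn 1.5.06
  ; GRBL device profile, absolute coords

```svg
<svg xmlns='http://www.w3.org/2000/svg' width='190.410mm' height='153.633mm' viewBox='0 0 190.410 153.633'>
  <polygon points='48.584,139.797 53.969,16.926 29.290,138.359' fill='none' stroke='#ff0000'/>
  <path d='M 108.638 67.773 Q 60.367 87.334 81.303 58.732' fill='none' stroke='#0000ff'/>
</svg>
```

1 u = 1 mm; y_m = 153.633 − y.

[1] `<polygon>` closed polygon, #ff0000→engrave S242 F3051: (48.584,13.836) → (53.969,136.707) → (29.290,15.274) → (48.584,13.836) (closed)

[2] `<path>` quadratic bezier, #0000ff→score S578 F1475: (108.638,85.860) → (97.652,81.722) → (88.828,79.090) → (82.167,77.962) → (77.669,78.340) → (75.333,80.222) → (75.160,83.610) → (77.150,88.503) → (81.303,94.901)

; LightBurn 1.5.06
; GRBL device profile, absolute coords
G21
G90
G0 X48.584 Y13.836
M4 S242
G01 X53.969 Y136.707 F3051
G01 X29.290 Y15.274
G01 X48.584 Y13.836
M5
G0 X108.638 Y85.860
M4 S578
G01 X97.652 Y81.722 F1475
G01 X88.828 Y79.090
G01 X82.167 Y77.962
G01 X77.669 Y78.340
G01 X75.333 Y80.222
G01 X75.160 Y83.610
G01 X77.150 Y88.503
G01 X81.303 Y94.901
M5
G0 X0.000 Y0.000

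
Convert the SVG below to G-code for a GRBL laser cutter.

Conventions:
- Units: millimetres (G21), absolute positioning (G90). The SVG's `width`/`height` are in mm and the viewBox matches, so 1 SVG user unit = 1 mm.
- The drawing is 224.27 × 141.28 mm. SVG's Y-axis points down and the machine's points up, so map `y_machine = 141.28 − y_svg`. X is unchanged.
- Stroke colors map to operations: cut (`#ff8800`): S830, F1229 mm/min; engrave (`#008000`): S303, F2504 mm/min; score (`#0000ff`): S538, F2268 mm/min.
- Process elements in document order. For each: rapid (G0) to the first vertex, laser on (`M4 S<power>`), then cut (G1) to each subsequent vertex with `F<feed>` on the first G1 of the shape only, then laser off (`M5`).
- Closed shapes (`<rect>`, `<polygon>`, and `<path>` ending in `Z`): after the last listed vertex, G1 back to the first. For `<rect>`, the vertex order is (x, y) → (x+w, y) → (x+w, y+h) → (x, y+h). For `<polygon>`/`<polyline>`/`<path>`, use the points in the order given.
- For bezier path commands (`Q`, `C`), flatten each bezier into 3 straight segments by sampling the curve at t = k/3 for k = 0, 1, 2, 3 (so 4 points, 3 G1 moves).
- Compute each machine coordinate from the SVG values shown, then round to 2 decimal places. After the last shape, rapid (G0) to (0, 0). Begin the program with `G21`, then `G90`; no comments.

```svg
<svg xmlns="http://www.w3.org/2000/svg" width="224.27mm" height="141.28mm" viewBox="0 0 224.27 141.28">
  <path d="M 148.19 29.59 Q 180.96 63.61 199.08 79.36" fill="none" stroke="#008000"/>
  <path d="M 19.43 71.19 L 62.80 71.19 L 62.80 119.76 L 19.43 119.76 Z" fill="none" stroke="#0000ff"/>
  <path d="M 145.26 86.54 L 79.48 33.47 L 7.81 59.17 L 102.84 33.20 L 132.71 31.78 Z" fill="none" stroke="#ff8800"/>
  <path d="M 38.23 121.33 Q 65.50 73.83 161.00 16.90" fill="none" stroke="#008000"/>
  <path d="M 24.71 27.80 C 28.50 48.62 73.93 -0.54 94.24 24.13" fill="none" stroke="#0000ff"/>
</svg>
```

viewBox `0 0 224.27 141.28` with mm width/height → 1 unit = 1 mm. Flip: y_m = 141.28 − y_svg.

**Shape 1** — `<path>` quadratic bezier, stroke `#008000` → engrave (S303, F2504). Control points (SVG): P0=(148.19,29.59), P1=(180.96,63.61), P2=(199.08,79.36); sampled at t=k/3. Machine vertices: (148.19,111.69) → (168.41,91.04) → (185.37,74.45) → (199.08,61.92). Open path.

**Shape 2** — `<path>` rectangle, stroke `#0000ff` → score (S538, F2268). Machine vertices: (19.43,70.09) → (62.80,70.09) → (62.80,21.52) → (19.43,21.52) → (19.43,70.09). Closed: final G1 returns to the first vertex.

**Shape 3** — `<path>` closed polygon, stroke `#ff8800` → cut (S830, F1229). Machine vertices: (145.26,54.74) → (79.48,107.81) → (7.81,82.11) → (102.84,108.08) → (132.71,109.50) → (145.26,54.74). Closed: final G1 returns to the first vertex.

**Shape 4** — `<path>` quadratic bezier, stroke `#008000` → engrave (S303, F2504). Control points (SVG): P0=(38.23,121.33), P1=(65.50,73.83), P2=(161.00,16.90); sampled at t=k/3. Machine vertices: (38.23,19.95) → (63.99,52.66) → (104.91,87.47) → (161.00,124.38). Open path.

**Shape 5** — `<path>` cubic bezier, stroke `#0000ff` → score (S538, F2268). Control points (SVG): P0=(24.71,27.80), P1=(28.50,48.62), P2=(73.93,-0.54), P3=(94.24,24.13); sampled at t=k/3. Machine vertices: (24.71,113.48) → (39.91,110.66) → (68.03,122.54) → (94.24,117.15). Open path.

G21
G90
G0 X148.19 Y111.69
M4 S303
G1 X168.41 Y91.04 F2504
G1 X185.37 Y74.45
G1 X199.08 Y61.92
M5
G0 X19.43 Y70.09
M4 S538
G1 X62.80 Y70.09 F2268
G1 X62.80 Y21.52
G1 X19.43 Y21.52
G1 X19.43 Y70.09
M5
G0 X145.26 Y54.74
M4 S830
G1 X79.48 Y107.81 F1229
G1 X7.81 Y82.11
G1 X102.84 Y108.08
G1 X132.71 Y109.50
G1 X145.26 Y54.74
M5
G0 X38.23 Y19.95
M4 S303
G1 X63.99 Y52.66 F2504
G1 X104.91 Y87.47
G1 X161.00 Y124.38
M5
G0 X24.71 Y113.48
M4 S538
G1 X39.91 Y110.66 F2268
G1 X68.03 Y122.54
G1 X94.24 Y117.15
M5
G0 X0.00 Y0.00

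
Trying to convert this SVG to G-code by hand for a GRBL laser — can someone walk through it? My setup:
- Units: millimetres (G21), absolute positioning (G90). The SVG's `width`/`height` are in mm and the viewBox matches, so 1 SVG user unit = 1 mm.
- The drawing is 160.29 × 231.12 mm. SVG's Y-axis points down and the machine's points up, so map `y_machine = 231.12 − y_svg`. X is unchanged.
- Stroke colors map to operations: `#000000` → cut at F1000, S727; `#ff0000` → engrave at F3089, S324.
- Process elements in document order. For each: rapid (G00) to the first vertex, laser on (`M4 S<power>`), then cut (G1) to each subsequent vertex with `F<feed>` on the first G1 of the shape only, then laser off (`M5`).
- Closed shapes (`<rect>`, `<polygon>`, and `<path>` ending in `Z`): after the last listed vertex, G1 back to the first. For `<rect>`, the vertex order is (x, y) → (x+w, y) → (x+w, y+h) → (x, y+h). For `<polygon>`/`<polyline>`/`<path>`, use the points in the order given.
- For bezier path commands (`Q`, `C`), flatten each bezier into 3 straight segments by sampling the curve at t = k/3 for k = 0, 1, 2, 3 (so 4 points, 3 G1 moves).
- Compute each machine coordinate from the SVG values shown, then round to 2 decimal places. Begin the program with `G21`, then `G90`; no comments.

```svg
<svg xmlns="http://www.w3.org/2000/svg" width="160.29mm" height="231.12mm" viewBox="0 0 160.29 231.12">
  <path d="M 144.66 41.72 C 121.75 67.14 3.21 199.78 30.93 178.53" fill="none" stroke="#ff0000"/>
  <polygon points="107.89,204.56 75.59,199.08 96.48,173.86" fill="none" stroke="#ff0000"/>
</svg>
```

1 u = 1 mm; y_m = 231.12 − y.

[1] `<path>` cubic bezier, #ff0000→engrave S324 F3089: (144.66,189.40) → (98.83,137.91) → (43.00,72.97) → (30.93,52.59)

[2] `<polygon>` regular polygon, #ff0000→engrave S324 F3089: (107.89,26.56) → (75.59,32.04) → (96.48,57.26) → (107.89,26.56) (closed)

G21
G90
G00 X144.66 Y189.40
M4 S324
G1 X98.83 Y137.91 F3089
G1 X43.00 Y72.97
G1 X30.93 Y52.59
M5
G00 X107.89 Y26.56
M4 S324
G1 X75.59 Y32.04 F3089
G1 X96.48 Y57.26
G1 X107.89 Y26.56
M5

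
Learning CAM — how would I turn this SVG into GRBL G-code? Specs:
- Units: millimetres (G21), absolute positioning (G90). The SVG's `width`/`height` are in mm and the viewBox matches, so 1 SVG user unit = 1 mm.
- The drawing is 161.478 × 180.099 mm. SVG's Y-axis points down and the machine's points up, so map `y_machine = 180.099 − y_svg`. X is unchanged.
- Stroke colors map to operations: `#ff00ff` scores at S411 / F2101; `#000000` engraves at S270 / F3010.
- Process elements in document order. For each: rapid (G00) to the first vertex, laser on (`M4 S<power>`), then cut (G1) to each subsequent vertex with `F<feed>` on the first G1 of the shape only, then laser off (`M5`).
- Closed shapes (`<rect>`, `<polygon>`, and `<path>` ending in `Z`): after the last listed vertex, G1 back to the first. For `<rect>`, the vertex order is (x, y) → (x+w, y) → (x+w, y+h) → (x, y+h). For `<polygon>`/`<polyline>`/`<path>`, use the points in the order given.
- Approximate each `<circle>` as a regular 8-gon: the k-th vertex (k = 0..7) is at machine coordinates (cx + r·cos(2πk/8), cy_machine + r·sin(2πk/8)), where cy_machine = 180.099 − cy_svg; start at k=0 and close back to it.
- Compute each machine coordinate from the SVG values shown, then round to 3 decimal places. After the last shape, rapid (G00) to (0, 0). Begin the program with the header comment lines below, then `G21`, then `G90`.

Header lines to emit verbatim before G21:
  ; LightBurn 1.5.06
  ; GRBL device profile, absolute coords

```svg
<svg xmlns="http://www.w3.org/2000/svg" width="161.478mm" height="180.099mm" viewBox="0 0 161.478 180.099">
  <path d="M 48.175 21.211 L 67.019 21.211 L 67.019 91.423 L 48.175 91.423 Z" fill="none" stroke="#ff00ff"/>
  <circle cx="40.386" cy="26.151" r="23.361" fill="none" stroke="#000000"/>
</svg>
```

; LightBurn 1.5.06
; GRBL device profile, absolute coords
G21
G90
G00 X48.175 Y158.888
M4 S411
G1 X67.019 Y158.888 F2101
G1 X67.019 Y88.676
G1 X48.175 Y88.676
G1 X48.175 Y158.888
M5
G00 X63.747 Y153.948
M4 S270
G1 X56.905 Y170.467 F3010
G1 X40.386 Y177.309
G1 X23.867 Y170.467
G1 X17.025 Y153.948
G1 X23.867 Y137.429
G1 X40.386 Y130.587
G1 X56.905 Y137.429
G1 X63.747 Y153.948
M5
G00 X0.000 Y0.000

viewBox `0 0 161.478 180.099` with mm width/height → 1 unit = 1 mm. Flip: y_m = 180.099 − y_svg.

**Shape 1** — `<path>` rectangle, stroke `#ff00ff` → score (S411, F2101). Machine vertices: (48.175,158.888) → (67.019,158.888) → (67.019,88.676) → (48.175,88.676) → (48.175,158.888). Closed: final G1 returns to the first vertex.

**Shape 2** — `<circle>` circle, stroke `#000000` → engrave (S270, F3010). Machine vertices: (63.747,153.948) → (56.905,170.467) → (40.386,177.309) → (23.867,170.467) → (17.025,153.948) → (23.867,137.429) → (40.386,130.587) → (56.905,137.429) → (63.747,153.948). Closed: final G1 returns to the first vertex.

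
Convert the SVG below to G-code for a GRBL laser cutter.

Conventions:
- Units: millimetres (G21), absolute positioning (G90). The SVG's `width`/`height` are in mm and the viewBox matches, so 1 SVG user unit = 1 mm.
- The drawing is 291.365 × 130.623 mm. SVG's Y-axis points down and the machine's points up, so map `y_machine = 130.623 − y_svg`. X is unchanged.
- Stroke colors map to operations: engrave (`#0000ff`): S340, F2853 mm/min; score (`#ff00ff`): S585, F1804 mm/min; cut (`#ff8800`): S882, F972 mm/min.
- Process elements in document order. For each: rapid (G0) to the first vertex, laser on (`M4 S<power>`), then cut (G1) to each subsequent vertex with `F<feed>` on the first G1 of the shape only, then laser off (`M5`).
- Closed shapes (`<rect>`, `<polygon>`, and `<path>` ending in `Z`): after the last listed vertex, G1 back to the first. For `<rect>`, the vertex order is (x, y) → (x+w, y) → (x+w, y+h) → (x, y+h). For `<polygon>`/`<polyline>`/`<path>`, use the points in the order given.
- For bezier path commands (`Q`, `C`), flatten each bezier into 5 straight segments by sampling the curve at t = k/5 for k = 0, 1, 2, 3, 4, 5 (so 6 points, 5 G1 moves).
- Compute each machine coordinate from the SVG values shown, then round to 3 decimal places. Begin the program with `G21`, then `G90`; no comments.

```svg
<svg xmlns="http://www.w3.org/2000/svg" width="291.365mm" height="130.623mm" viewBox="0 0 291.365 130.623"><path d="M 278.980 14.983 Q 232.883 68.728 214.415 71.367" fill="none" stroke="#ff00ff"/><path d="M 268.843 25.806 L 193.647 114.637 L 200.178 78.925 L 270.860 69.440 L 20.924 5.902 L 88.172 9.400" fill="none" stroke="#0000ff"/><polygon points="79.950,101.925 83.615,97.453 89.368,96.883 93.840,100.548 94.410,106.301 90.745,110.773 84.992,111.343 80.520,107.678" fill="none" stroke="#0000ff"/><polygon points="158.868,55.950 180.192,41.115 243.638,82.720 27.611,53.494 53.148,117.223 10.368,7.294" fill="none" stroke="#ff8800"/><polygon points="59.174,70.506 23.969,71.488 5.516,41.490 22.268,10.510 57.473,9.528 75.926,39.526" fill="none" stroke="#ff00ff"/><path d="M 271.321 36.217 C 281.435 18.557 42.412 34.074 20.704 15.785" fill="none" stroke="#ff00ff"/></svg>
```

G21
G90
G0 X278.980 Y115.640
M4 S585
G1 X261.646 Y96.186 F1804
G1 X246.523 Y80.821
G1 X233.610 Y69.544
G1 X222.907 Y62.356
G1 X214.415 Y59.256
M5
G0 X268.843 Y104.817
M4 S340
G1 X193.647 Y15.986 F2853
G1 X200.178 Y51.698
G1 X270.860 Y61.183
G1 X20.924 Y124.721
G1 X88.172 Y121.223
M5
G0 X79.950 Y28.698
M4 S340
G1 X83.615 Y33.170 F2853
G1 X89.368 Y33.740
G1 X93.840 Y30.075
G1 X94.410 Y24.322
G1 X90.745 Y19.850
G1 X84.992 Y19.280
G1 X80.520 Y22.945
G1 X79.950 Y28.698
M5
G0 X158.868 Y74.673
M4 S882
G1 X180.192 Y89.508 F972
G1 X243.638 Y47.903
G1 X27.611 Y77.129
G1 X53.148 Y13.400
G1 X10.368 Y123.329
G1 X158.868 Y74.673
M5
G0 X59.174 Y60.117
M4 S585
G1 X23.969 Y59.135 F1804
G1 X5.516 Y89.133
G1 X22.268 Y120.113
G1 X57.473 Y121.095
G1 X75.926 Y91.097
G1 X59.174 Y60.117
M5
G0 X271.321 Y94.406
M4 S585
G1 X251.225 Y101.557 F1804
G1 X193.725 Y103.960
G1 X121.212 Y104.831
G1 X56.075 Y107.385
G1 X20.704 Y114.838
M5

viewBox `0 0 291.365 130.623` with mm width/height → 1 unit = 1 mm. Flip: y_m = 130.623 − y_svg.

**Shape 1** — `<path>` quadratic bezier, stroke `#ff00ff` → score (S585, F1804). Control points (SVG): P0=(278.980,14.983), P1=(232.883,68.728), P2=(214.415,71.367); sampled at t=k/5. Machine vertices: (278.980,115.640) → (261.646,96.186) → (246.523,80.821) → (233.610,69.544) → (222.907,62.356) → (214.415,59.256). Open path.

**Shape 2** — `<path>` open polyline, stroke `#0000ff` → engrave (S340, F2853). Machine vertices: (268.843,104.817) → (193.647,15.986) → (200.178,51.698) → (270.860,61.183) → (20.924,124.721) → (88.172,121.223). Open path.

**Shape 3** — `<polygon>` regular polygon, stroke `#0000ff` → engrave (S340, F2853). Machine vertices: (79.950,28.698) → (83.615,33.170) → (89.368,33.740) → (93.840,30.075) → (94.410,24.322) → (90.745,19.850) → (84.992,19.280) → (80.520,22.945) → (79.950,28.698). Closed: final G1 returns to the first vertex.

**Shape 4** — `<polygon>` closed polygon, stroke `#ff8800` → cut (S882, F972). Machine vertices: (158.868,74.673) → (180.192,89.508) → (243.638,47.903) → (27.611,77.129) → (53.148,13.400) → (10.368,123.329) → (158.868,74.673). Closed: final G1 returns to the first vertex.

**Shape 5** — `<polygon>` regular polygon, stroke `#ff00ff` → score (S585, F1804). Machine vertices: (59.174,60.117) → (23.969,59.135) → (5.516,89.133) → (22.268,120.113) → (57.473,121.095) → (75.926,91.097) → (59.174,60.117). Closed: final G1 returns to the first vertex.

**Shape 6** — `<path>` cubic bezier, stroke `#ff00ff` → score (S585, F1804). Control points (SVG): P0=(271.321,36.217), P1=(281.435,18.557), P2=(42.412,34.074), P3=(20.704,15.785); sampled at t=k/5. Machine vertices: (271.321,94.406) → (251.225,101.557) → (193.725,103.960) → (121.212,104.831) → (56.075,107.385) → (20.704,114.838). Open path.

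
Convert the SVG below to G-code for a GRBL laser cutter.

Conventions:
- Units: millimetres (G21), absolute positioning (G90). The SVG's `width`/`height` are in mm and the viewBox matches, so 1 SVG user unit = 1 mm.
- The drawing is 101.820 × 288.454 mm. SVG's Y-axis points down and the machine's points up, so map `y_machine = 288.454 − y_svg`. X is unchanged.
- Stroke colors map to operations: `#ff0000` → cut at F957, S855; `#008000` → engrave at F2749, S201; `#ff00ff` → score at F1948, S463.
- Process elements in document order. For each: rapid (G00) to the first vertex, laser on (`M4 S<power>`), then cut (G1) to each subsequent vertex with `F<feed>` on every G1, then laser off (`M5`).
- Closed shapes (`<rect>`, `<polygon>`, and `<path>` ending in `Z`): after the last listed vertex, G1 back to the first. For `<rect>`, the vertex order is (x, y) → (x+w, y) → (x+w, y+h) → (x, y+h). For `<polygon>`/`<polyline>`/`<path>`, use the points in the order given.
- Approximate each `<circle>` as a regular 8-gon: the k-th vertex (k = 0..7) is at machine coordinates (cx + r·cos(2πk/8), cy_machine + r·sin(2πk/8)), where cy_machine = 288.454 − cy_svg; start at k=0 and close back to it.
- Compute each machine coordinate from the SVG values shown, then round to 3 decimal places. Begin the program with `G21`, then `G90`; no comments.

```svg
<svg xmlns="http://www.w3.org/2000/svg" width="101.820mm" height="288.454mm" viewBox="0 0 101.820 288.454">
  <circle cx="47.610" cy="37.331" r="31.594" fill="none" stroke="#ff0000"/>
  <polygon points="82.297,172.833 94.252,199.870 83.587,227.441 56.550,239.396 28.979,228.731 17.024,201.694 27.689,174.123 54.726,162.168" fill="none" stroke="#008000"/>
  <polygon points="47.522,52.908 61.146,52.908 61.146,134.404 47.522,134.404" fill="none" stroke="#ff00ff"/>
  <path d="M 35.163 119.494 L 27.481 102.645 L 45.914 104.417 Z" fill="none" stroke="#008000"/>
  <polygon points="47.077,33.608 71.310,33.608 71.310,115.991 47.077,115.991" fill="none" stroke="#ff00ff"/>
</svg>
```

G21
G90
G00 X79.204 Y251.123
M4 S855
G1 X69.950 Y273.463 F957
G1 X47.610 Y282.717 F957
G1 X25.270 Y273.463 F957
G1 X16.016 Y251.123 F957
G1 X25.270 Y228.783 F957
G1 X47.610 Y219.529 F957
G1 X69.950 Y228.783 F957
G1 X79.204 Y251.123 F957
M5
G00 X82.297 Y115.621
M4 S201
G1 X94.252 Y88.584 F2749
G1 X83.587 Y61.013 F2749
G1 X56.550 Y49.058 F2749
G1 X28.979 Y59.723 F2749
G1 X17.024 Y86.760 F2749
G1 X27.689 Y114.331 F2749
G1 X54.726 Y126.286 F2749
G1 X82.297 Y115.621 F2749
M5
G00 X47.522 Y235.546
M4 S463
G1 X61.146 Y235.546 F1948
G1 X61.146 Y154.050 F1948
G1 X47.522 Y154.050 F1948
G1 X47.522 Y235.546 F1948
M5
G00 X35.163 Y168.960
M4 S201
G1 X27.481 Y185.809 F2749
G1 X45.914 Y184.037 F2749
G1 X35.163 Y168.960 F2749
M5
G00 X47.077 Y254.846
M4 S463
G1 X71.310 Y254.846 F1948
G1 X71.310 Y172.463 F1948
G1 X47.077 Y172.463 F1948
G1 X47.077 Y254.846 F1948
M5

Since the viewBox matches the mm dimensions, user units are millimetres directly. The only transform is the Y-flip y_m = 288.454 − y_svg.

Shape 1 is a circle drawn with `<circle>`. Its stroke #ff0000 means cut at S855, F957. After flipping Y the toolpath is (79.204,251.123) → (69.950,273.463) → (47.610,282.717) → (25.270,273.463) → (16.016,251.123) → (25.270,228.783) → (47.610,219.529) → (69.950,228.783) → (79.204,251.123), returning to the start.

Shape 2 is a regular polygon drawn with `<polygon>`. Its stroke #008000 means engrave at S201, F2749. After flipping Y the toolpath is (82.297,115.621) → (94.252,88.584) → (83.587,61.013) → (56.550,49.058) → (28.979,59.723) → (17.024,86.760) → (27.689,114.331) → (54.726,126.286) → (82.297,115.621), returning to the start.

Shape 3 is a rectangle drawn with `<polygon>`. Its stroke #ff00ff means score at S463, F1948. After flipping Y the toolpath is (47.522,235.546) → (61.146,235.546) → (61.146,154.050) → (47.522,154.050) → (47.522,235.546), returning to the start.

Shape 4 is a regular polygon drawn with `<path>`. Its stroke #008000 means engrave at S201, F2749. After flipping Y the toolpath is (35.163,168.960) → (27.481,185.809) → (45.914,184.037) → (35.163,168.960), returning to the start.

Shape 5 is a rectangle drawn with `<polygon>`. Its stroke #ff00ff means score at S463, F1948. After flipping Y the toolpath is (47.077,254.846) → (71.310,254.846) → (71.310,172.463) → (47.077,172.463) → (47.077,254.846), returning to the start.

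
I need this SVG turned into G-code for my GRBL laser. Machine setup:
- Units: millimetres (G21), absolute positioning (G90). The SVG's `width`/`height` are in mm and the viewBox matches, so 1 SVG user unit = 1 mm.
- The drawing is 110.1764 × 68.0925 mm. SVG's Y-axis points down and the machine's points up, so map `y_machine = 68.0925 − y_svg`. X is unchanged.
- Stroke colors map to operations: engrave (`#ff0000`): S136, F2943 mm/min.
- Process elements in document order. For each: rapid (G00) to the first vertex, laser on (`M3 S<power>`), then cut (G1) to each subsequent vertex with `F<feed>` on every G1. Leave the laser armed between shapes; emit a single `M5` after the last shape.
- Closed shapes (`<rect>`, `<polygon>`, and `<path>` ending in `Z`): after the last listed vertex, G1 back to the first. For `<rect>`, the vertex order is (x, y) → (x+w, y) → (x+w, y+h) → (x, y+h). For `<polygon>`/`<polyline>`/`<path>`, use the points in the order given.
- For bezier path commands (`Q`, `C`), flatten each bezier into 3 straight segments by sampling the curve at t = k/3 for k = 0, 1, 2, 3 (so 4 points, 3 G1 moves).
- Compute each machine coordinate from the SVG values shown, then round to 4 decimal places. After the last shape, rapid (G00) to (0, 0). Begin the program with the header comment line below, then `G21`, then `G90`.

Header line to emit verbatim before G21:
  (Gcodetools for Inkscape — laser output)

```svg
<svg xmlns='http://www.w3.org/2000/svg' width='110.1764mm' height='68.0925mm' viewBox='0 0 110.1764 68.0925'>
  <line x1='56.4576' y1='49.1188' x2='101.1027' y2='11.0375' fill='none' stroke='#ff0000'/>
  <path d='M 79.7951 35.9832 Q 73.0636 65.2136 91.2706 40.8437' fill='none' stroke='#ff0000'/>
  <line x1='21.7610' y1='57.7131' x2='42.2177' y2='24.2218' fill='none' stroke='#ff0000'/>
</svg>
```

Since the viewBox matches the mm dimensions, user units are millimetres directly. The only transform is the Y-flip y_m = 68.0925 − y_svg.

Shape 1 is a line segment drawn with `<line>`. Its stroke #ff0000 means engrave at S136, F2943. After flipping Y the toolpath is (56.4576,18.9737) → (101.1027,57.0550).

Shape 2 is a quadratic bezier drawn with `<path>`. Its stroke #ff0000 means engrave at S136, F2943. After flipping Y the toolpath is (79.7951,32.1093) → (78.0784,18.5780) → (81.9035,16.9578) → (91.2706,27.2488).

Shape 3 is a line segment drawn with `<line>`. Its stroke #ff0000 means engrave at S136, F2943. After flipping Y the toolpath is (21.7610,10.3794) → (42.2177,43.8707).

(Gcodetools for Inkscape — laser output)
G21
G90
G00 X56.4576 Y18.9737
M3 S136
G1 X101.1027 Y57.0550 F2943
G00 X79.7951 Y32.1093
M3 S136
G1 X78.0784 Y18.5780 F2943
G1 X81.9035 Y16.9578 F2943
G1 X91.2706 Y27.2488 F2943
G00 X21.7610 Y10.3794
M3 S136
G1 X42.2177 Y43.8707 F2943
M5
G00 X0.0000 Y0.0000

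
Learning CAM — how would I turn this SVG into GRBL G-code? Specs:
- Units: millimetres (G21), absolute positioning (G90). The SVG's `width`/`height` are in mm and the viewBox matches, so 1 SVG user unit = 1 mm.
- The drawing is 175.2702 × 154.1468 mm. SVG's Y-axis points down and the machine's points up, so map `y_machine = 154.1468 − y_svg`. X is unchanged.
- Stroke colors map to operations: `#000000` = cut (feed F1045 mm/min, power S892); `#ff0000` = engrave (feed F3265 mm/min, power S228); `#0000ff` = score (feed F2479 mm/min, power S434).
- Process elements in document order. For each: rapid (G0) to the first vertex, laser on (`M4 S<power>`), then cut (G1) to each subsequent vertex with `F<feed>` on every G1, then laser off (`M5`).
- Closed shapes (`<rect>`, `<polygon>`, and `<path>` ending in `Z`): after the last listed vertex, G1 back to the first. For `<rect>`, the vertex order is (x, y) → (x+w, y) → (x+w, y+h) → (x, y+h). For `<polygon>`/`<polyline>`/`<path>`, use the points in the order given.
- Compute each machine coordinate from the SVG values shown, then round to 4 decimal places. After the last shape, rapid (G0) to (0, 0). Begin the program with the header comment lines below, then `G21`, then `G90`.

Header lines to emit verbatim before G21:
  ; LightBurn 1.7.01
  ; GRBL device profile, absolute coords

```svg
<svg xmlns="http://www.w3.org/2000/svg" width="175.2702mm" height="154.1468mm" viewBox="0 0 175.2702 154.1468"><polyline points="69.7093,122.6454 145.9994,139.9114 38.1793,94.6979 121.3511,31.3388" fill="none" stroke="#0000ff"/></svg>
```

; LightBurn 1.7.01
; GRBL device profile, absolute coords
G21
G90
G0 X69.7093 Y31.5014
M4 S434
G1 X145.9994 Y14.2354 F2479
G1 X38.1793 Y59.4489 F2479
G1 X121.3511 Y122.8080 F2479
M5
G0 X0.0000 Y0.0000

viewBox `0 0 175.2702 154.1468` with mm width/height → 1 unit = 1 mm. Flip: y_m = 154.1468 − y_svg.

**Shape 1** — `<polyline>` open polyline, stroke `#0000ff` → score (S434, F2479). Machine vertices: (69.7093,31.5014) → (145.9994,14.2354) → (38.1793,59.4489) → (121.3511,122.8080). Open path.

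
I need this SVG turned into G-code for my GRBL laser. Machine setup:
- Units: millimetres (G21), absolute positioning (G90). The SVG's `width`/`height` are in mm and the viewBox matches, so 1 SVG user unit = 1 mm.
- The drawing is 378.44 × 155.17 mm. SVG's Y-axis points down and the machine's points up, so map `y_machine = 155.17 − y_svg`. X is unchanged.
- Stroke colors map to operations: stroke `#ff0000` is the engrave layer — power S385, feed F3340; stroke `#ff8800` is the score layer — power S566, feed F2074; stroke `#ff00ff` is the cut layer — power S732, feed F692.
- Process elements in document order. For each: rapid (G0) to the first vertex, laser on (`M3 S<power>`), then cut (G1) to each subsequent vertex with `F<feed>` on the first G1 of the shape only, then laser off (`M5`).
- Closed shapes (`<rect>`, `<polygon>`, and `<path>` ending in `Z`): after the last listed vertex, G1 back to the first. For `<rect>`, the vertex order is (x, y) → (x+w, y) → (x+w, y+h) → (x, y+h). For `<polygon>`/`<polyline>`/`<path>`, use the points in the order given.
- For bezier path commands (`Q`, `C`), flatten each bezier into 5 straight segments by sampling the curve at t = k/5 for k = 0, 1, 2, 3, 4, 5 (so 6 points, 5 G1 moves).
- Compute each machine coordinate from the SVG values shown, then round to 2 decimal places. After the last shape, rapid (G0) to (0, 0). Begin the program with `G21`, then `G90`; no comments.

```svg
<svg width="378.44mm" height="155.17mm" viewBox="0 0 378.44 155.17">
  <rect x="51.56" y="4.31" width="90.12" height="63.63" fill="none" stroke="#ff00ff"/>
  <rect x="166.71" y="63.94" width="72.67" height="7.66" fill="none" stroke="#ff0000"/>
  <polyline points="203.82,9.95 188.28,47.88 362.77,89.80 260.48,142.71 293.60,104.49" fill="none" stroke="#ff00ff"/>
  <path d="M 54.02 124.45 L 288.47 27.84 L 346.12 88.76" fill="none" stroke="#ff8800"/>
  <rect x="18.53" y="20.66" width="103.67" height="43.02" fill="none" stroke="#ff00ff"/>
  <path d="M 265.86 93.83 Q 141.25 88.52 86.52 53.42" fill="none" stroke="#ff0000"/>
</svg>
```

Since the viewBox matches the mm dimensions, user units are millimetres directly. The only transform is the Y-flip y_m = 155.17 − y_svg.

Shape 1 is a rectangle drawn with `<rect>`. Its stroke #ff00ff means cut at S732, F692. After flipping Y the toolpath is (51.56,150.86) → (141.68,150.86) → (141.68,87.23) → (51.56,87.23) → (51.56,150.86), returning to the start.

Shape 2 is a rectangle drawn with `<rect>`. Its stroke #ff0000 means engrave at S385, F3340. After flipping Y the toolpath is (166.71,91.23) → (239.38,91.23) → (239.38,83.57) → (166.71,83.57) → (166.71,91.23), returning to the start.

Shape 3 is a open polyline drawn with `<polyline>`. Its stroke #ff00ff means cut at S732, F692. After flipping Y the toolpath is (203.82,145.22) → (188.28,107.29) → (362.77,65.37) → (260.48,12.46) → (293.60,50.68).

Shape 4 is a open polyline drawn with `<path>`. Its stroke #ff8800 means score at S566, F2074. After flipping Y the toolpath is (54.02,30.72) → (288.47,127.33) → (346.12,66.41).

Shape 5 is a rectangle drawn with `<rect>`. Its stroke #ff00ff means cut at S732, F692. After flipping Y the toolpath is (18.53,134.51) → (122.20,134.51) → (122.20,91.49) → (18.53,91.49) → (18.53,134.51), returning to the start.

Shape 6 is a quadratic bezier drawn with `<path>`. Its stroke #ff0000 means engrave at S385, F3340. After flipping Y the toolpath is (265.86,61.34) → (218.81,64.66) → (177.35,70.35) → (141.48,78.44) → (111.21,88.90) → (86.52,101.75).

G21
G90
G0 X51.56 Y150.86
M3 S732
G1 X141.68 Y150.86 F692
G1 X141.68 Y87.23
G1 X51.56 Y87.23
G1 X51.56 Y150.86
M5
G0 X166.71 Y91.23
M3 S385
G1 X239.38 Y91.23 F3340
G1 X239.38 Y83.57
G1 X166.71 Y83.57
G1 X166.71 Y91.23
M5
G0 X203.82 Y145.22
M3 S732
G1 X188.28 Y107.29 F692
G1 X362.77 Y65.37
G1 X260.48 Y12.46
G1 X293.60 Y50.68
M5
G0 X54.02 Y30.72
M3 S566
G1 X288.47 Y127.33 F2074
G1 X346.12 Y66.41
M5
G0 X18.53 Y134.51
M3 S732
G1 X122.20 Y134.51 F692
G1 X122.20 Y91.49
G1 X18.53 Y91.49
G1 X18.53 Y134.51
M5
G0 X265.86 Y61.34
M3 S385
G1 X218.81 Y64.66 F3340
G1 X177.35 Y70.35
G1 X141.48 Y78.44
G1 X111.21 Y88.90
G1 X86.52 Y101.75
M5
G0 X0.00 Y0.00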